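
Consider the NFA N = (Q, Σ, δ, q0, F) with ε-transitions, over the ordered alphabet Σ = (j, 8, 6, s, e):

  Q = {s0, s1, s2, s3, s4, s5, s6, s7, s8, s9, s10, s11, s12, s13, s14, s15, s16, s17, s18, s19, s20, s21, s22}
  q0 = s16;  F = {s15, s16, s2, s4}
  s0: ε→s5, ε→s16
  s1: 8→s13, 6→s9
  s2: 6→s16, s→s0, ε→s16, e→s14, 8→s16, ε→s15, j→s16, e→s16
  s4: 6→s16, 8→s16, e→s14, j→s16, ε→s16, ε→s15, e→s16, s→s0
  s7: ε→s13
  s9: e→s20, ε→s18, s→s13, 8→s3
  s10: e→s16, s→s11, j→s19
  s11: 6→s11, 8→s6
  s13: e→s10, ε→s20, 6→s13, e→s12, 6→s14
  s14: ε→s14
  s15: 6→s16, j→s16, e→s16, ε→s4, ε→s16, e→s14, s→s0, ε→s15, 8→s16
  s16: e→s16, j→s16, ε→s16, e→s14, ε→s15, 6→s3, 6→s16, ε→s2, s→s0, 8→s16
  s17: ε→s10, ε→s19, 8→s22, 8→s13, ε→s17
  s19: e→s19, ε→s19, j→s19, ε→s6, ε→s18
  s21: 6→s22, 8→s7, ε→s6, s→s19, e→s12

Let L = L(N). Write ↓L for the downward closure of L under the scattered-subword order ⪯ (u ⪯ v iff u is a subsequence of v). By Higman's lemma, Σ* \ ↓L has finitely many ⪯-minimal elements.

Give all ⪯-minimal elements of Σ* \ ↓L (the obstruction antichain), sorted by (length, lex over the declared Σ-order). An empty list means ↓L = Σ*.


min(Σ*\↓L) = [].

|Q|=23, |F|=4, |δ|=70 (23 ε).
min D↑ (1 st, q0=0, F={}): 0:j→0,8→0,6→0,s→0,e→0.
L(D↑) = ∅ ⇒ ↓L = Σ*.


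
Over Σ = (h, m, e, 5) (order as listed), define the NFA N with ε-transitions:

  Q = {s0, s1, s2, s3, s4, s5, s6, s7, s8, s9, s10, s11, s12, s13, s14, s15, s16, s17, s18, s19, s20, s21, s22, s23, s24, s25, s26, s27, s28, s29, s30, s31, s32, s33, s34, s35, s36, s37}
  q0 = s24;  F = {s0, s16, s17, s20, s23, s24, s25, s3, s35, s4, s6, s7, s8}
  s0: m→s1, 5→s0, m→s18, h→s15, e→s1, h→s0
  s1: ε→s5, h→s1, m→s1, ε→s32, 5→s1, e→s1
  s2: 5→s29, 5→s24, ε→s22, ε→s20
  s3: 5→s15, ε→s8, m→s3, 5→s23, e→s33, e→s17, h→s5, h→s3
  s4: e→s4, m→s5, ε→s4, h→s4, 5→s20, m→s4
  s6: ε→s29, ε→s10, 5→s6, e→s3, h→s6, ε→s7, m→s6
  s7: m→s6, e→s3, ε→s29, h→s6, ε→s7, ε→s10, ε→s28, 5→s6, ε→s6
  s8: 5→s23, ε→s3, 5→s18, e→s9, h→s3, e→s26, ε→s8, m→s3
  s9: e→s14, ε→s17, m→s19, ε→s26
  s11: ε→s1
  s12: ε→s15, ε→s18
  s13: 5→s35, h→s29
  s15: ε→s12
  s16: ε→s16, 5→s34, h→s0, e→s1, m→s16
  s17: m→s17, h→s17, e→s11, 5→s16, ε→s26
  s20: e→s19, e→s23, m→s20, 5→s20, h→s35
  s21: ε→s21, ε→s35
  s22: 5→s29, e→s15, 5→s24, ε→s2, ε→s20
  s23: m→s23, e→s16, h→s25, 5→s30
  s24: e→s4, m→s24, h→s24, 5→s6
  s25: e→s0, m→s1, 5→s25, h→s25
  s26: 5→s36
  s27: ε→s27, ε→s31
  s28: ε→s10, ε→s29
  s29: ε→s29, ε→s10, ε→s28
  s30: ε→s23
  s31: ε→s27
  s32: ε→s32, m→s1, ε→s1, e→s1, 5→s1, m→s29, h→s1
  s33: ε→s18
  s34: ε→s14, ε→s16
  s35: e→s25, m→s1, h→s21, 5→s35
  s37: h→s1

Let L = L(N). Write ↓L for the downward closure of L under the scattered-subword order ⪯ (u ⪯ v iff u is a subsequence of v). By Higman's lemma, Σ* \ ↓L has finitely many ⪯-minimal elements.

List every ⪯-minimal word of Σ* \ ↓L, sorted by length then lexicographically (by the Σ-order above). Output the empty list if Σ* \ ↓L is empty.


|Q|=38, |F|=13, |δ|=123 (42 ε).
min D↑ (12 st, q0=0, F={8}): 0:h→0,m→0,e→1,5→2 1:h→1,m→1,e→1,5→3 2:h→2,m→2,e→4,5→2 3:h→5,m→3,e→6,5→3 4:h→4,m→4,e→7,5→6 5:h→5,m→8,e→9,5→5 6:h→9,m→6,e→10,5→6 7:h→7,m→7,e→8,5→10 8:h→8,m→8,e→8,5→8 9:h→9,m→8,e→11,5→9 10:h→11,m→10,e→8,5→10 11:h→11,m→8,e→8,5→11.
'e5hm': |S_i|=[32, 29, 21, 13, 7] end={s1,s10,s18,s28,s29,s32,s5} ∉↓L; 4/4 deletions ∈↓L.
'5eee': N↓-sim [32, 30, 25, 20, 8] end={s1,s10,s11,s14,s28,s29,s32,s5} ∉↓L; 4/4 single-dels accept.
2 obstructions.

A = [e5hm, 5eee].


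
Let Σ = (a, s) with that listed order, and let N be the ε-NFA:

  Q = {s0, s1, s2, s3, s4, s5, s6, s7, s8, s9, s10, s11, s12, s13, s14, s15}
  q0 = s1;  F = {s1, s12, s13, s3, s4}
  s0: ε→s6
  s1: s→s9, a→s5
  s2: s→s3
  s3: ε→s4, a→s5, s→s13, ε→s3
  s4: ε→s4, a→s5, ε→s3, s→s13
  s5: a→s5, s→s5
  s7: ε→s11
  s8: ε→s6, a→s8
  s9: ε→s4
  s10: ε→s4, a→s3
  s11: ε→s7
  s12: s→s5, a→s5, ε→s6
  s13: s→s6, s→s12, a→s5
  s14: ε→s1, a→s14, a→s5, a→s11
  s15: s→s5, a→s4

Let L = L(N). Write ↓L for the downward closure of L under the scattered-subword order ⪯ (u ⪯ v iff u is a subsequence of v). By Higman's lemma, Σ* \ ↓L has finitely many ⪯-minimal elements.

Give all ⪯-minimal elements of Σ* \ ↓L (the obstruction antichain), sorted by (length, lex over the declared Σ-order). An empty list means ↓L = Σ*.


|Q|=16, |F|=5, |δ|=33 (12 ε).
min D↑ (5 st, q0=0, F={1}): 0:a→1,s→2 1:a→1,s→1 2:a→1,s→3 3:a→1,s→4 4:a→1,s→1 [Hopcroft].
'a': run [8, 1] end={s5} rej; 1/1 del acc.
'ssss': run [8, 7, 4, 3, 1] end={s5} — reject; 4/4 single-dels accept.
2 minimals (antichain).

min(Σ*\↓L) = [a, ssss].


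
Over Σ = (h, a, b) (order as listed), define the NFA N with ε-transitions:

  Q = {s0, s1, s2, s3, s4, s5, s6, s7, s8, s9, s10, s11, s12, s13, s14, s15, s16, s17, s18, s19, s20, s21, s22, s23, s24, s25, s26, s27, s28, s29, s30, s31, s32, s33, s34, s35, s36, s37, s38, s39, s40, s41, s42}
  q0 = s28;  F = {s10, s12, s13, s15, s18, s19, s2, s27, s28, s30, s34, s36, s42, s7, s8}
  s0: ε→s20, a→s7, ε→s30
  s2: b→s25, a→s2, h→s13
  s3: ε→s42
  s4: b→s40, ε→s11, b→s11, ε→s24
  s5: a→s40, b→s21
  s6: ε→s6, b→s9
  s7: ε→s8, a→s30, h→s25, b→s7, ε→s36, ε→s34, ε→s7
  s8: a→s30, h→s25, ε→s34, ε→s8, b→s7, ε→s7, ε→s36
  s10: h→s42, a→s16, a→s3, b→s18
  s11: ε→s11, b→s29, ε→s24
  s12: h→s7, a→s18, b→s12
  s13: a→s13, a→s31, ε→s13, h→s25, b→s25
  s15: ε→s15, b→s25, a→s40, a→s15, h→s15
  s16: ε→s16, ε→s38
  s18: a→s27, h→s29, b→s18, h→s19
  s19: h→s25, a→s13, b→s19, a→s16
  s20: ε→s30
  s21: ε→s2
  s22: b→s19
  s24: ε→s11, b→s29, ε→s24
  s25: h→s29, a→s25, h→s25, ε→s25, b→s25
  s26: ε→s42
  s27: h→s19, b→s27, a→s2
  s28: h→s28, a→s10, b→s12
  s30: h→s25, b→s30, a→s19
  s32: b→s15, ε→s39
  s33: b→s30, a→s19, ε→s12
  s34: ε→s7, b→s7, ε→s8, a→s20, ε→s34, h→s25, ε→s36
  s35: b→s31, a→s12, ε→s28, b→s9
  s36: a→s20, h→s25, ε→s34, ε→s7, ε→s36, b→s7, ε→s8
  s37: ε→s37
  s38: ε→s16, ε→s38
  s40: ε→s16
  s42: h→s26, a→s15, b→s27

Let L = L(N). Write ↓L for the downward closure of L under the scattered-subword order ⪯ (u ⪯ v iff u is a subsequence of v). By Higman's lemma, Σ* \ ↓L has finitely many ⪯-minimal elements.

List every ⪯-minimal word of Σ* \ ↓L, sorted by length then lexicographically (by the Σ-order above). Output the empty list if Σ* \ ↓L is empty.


|Q|=43, |F|=15, |δ|=110 (41 ε).
min D↑ (13 st, q0=0, F={9}): 0:h→0,a→1,b→2 1:h→3,a→3,b→4 2:h→5,a→4,b→2 3:h→3,a→6,b→7 4:h→8,a→7,b→4 5:h→9,a→10,b→5 6:h→6,a→6,b→9 7:h→8,a→11,b→7 8:h→9,a→12,b→8 9:h→9,a→9,b→9 10:h→9,a→8,b→10 11:h→12,a→11,b→9 12:h→9,a→12,b→9 [Hopcroft].
'bhh': |S_i|=[24, 17, 13, 2] end={s25,s29} — reject; 3/3 single-dels accept.
'ahab': run [24, 18, 13, 9, 2] end={s25,s29} — reject; 4/4 deletions ∈↓L.
'aaab': N↓-sim [24, 18, 14, 9, 2] end={s25,s29} rej; 4/4 del acc.
3 words, ⪯-incomp.

A = [bhh, ahab, aaab].


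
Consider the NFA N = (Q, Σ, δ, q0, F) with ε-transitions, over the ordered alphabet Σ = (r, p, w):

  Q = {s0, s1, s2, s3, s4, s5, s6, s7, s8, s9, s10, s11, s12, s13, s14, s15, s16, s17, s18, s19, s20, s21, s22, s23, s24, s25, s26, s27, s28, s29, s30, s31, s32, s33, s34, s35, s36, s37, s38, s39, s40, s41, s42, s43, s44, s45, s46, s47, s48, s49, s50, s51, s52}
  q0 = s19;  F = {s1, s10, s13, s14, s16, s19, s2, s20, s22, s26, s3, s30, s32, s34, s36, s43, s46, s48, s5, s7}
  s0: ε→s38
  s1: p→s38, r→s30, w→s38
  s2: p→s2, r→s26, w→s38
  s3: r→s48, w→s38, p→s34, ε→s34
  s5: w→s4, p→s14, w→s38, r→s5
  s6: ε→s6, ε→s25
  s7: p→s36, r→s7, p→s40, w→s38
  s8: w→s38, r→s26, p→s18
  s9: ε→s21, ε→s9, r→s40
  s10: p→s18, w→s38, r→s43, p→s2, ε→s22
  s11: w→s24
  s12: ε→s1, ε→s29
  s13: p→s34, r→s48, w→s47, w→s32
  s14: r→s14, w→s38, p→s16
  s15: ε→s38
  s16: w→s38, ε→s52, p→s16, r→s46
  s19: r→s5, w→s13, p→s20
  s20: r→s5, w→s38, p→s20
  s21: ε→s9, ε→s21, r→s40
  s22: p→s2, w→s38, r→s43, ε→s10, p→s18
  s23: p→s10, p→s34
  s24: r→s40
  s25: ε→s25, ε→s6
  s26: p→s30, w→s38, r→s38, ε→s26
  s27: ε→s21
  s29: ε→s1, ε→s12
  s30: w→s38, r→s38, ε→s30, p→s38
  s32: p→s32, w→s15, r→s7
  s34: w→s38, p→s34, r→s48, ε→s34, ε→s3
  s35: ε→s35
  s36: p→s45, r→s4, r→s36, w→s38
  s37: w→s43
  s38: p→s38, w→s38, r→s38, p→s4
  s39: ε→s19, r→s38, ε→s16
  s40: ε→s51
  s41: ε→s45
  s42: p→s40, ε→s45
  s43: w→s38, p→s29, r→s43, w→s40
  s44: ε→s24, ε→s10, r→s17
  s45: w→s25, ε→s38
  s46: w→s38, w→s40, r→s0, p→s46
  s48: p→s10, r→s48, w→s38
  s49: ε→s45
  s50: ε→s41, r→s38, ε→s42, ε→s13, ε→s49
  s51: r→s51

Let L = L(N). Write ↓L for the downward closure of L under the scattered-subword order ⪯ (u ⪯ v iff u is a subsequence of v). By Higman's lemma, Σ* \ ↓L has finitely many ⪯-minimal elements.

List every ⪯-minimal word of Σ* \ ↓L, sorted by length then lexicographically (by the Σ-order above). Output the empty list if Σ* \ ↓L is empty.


min(Σ*\↓L) = [rw, pw, www, rpprr, wwrpp, wrprpp].

|Q|=53, |F|=20, |δ|=125 (37 ε).
min D↑ (19 st, q0=0, F={5}): 0:r→1,p→2,w→3 1:r→1,p→4,w→5 2:r→1,p→2,w→5 3:r→6,p→7,w→8 4:r→4,p→9,w→5 5:r→5,p→5,w→5 6:r→6,p→10,w→5 7:r→6,p→7,w→5 8:r→11,p→8,w→5 9:r→12,p→9,w→5 10:r→13,p→14,w→5 11:r→11,p→15,w→5 12:r→5,p→12,w→5 13:r→13,p→16,w→5 14:r→17,p→14,w→5 15:r→15,p→5,w→5 16:r→18,p→5,w→5 17:r→5,p→18,w→5 18:r→5,p→5,w→5 (ε-aug+det+¬).
'rw': run [34, 26, 6] end={s25,s38,s4,s40,s51,s6} — reject; 2/2 single-dels accept.
'pw': run [34, 31, 7] end={s15,s25,s38,s4,s40,s51,s6} rej; 2/2 deletions ∈↓L.
'www': N↓-sim [34, 26, 12, 5] end={s15,s25,s38,s4,s6} — reject; 3/3 single-dels accept.
'rpprr': |S_i|=[34, 26, 23, 18, 8, 4] end={s0,s38,s4,s51} ∉↓L; 5/5 del acc.
'wwrpp': |S_i|=[34, 26, 12, 9, 8, 5] end={s25,s38,s4,s45,s6} rej; 5/5 single-dels accept.
'wrprpp': N↓-sim [34, 26, 20, 18, 14, 9, 2] end={s38,s4} — reject; 6/6 del acc.
6 obstructions.


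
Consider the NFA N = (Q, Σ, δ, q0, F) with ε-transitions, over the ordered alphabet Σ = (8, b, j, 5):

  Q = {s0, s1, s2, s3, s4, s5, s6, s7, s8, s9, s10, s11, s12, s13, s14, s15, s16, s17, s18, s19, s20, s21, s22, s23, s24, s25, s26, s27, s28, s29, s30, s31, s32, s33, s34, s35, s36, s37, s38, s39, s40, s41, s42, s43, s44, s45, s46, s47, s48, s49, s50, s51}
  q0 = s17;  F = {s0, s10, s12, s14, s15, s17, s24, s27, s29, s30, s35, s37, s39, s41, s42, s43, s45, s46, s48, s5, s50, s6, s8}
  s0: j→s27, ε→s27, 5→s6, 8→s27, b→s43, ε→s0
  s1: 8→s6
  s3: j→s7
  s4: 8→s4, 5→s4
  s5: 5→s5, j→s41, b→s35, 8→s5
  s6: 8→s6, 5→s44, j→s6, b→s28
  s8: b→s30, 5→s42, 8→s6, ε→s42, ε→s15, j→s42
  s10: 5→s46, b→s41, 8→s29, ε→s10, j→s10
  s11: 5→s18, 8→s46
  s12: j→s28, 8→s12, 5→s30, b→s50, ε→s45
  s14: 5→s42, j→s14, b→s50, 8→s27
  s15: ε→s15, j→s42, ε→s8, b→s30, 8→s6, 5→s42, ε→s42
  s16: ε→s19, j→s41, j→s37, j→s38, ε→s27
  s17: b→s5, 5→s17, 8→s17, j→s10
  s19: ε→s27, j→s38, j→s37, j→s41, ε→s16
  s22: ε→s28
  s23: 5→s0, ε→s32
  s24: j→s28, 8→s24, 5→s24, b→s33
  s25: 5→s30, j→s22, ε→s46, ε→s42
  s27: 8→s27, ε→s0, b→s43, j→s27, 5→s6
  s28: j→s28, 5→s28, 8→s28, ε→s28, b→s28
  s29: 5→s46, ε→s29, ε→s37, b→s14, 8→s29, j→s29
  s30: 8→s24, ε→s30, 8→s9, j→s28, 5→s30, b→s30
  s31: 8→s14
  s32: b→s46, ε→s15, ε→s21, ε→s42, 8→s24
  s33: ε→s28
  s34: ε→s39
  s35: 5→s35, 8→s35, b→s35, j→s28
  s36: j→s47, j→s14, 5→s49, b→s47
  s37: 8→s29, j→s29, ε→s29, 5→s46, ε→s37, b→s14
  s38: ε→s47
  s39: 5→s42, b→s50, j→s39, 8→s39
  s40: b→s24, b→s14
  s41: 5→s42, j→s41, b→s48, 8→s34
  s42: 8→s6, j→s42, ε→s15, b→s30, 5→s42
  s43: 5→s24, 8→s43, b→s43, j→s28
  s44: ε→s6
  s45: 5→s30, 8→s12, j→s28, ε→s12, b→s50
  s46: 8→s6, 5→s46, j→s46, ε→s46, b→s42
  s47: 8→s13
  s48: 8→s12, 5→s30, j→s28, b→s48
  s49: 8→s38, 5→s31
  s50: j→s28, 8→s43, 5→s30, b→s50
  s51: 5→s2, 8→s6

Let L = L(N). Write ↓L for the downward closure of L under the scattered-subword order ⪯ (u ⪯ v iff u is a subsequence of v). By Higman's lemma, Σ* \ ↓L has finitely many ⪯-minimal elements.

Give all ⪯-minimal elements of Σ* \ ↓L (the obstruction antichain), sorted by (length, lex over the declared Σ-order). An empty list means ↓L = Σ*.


|Q|=52, |F|=23, |δ|=160 (34 ε).
min D↑ (19 st, q0=0, F={7}): 0:8→0,b→1,j→2,5→0 1:8→1,b→3,j→4,5→1 2:8→5,b→4,j→2,5→6 3:8→3,b→3,j→7,5→3 4:8→8,b→9,j→4,5→10 5:8→5,b→11,j→5,5→6 6:8→12,b→10,j→6,5→6 7:8→7,b→7,j→7,5→7 8:8→8,b→13,j→8,5→10 9:8→14,b→9,j→7,5→15 10:8→12,b→15,j→10,5→10 11:8→16,b→13,j→11,5→10 12:8→12,b→7,j→12,5→12 13:8→17,b→13,j→7,5→15 14:8→14,b→13,j→7,5→15 15:8→18,b→15,j→7,5→15 16:8→16,b→17,j→16,5→12 17:8→17,b→17,j→7,5→18 18:8→18,b→7,j→7,5→18.
'bbj': |S_i|=[28, 23, 11, 1] end={s28} — reject; 3/3 del acc.
'j58b': N↓-sim [28, 25, 11, 6, 2] end={s28,s33} rej; 4/4 deletions ∈↓L.
'j8b85b': |S_i|=[28, 25, 22, 15, 9, 5, 2] end={s28,s33} — reject; 6/6 single-dels accept.
3 obstructions.

Antichain: [bbj, j58b, j8b85b].


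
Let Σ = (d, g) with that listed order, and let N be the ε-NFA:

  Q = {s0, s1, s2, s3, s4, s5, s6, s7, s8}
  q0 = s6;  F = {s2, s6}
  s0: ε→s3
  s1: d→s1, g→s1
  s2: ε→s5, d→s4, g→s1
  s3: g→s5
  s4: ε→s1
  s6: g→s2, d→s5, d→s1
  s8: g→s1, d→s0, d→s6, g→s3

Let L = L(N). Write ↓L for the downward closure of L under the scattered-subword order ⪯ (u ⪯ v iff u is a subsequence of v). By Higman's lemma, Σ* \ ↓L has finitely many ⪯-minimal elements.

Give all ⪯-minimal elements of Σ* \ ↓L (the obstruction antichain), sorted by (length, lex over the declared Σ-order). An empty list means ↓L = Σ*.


|Q|=9, |F|=2, |δ|=15 (3 ε).
min D↑ (3 st, q0=0, F={1}): 0:d→1,g→2 1:d→1,g→1 2:d→1,g→1 [Hopcroft].
'd': N↓-sim [5, 3] end={s1,s4,s5} ∉↓L; 1/1 del acc.
'gg': |S_i|=[5, 4, 1] end={s1} ∉↓L; 2/2 single-dels accept.
2 minimals (antichain).

min(Σ*\↓L) = [d, gg].


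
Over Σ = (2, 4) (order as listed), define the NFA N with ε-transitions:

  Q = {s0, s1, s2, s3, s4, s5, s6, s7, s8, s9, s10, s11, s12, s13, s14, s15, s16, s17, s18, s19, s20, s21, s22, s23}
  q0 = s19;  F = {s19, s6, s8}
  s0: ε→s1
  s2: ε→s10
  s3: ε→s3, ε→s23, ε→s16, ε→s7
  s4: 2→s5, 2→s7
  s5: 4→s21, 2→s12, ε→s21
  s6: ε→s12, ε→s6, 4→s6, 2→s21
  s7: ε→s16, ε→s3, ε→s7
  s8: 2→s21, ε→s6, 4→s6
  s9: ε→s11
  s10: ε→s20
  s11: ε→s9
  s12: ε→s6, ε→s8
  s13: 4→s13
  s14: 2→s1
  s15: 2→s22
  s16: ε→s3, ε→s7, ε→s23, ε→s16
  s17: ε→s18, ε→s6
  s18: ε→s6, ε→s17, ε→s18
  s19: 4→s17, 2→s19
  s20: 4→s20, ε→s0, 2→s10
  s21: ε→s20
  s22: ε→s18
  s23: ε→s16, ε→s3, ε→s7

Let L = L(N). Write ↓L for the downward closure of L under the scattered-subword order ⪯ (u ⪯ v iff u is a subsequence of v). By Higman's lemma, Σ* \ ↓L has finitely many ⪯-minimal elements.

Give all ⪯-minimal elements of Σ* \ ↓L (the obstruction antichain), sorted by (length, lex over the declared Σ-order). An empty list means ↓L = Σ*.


|Q|=24, |F|=3, |δ|=48 (33 ε).
min D↑ (3 st, q0=0, F={2}): 0:2→0,4→1 1:2→2,4→1 2:2→2,4→2 [Hopcroft].
'42': run [11, 10, 5] end={s0,s1,s10,s20,s21} — reject; 2/2 deletions ∈↓L.
1 obstructions.

Antichain: [42].


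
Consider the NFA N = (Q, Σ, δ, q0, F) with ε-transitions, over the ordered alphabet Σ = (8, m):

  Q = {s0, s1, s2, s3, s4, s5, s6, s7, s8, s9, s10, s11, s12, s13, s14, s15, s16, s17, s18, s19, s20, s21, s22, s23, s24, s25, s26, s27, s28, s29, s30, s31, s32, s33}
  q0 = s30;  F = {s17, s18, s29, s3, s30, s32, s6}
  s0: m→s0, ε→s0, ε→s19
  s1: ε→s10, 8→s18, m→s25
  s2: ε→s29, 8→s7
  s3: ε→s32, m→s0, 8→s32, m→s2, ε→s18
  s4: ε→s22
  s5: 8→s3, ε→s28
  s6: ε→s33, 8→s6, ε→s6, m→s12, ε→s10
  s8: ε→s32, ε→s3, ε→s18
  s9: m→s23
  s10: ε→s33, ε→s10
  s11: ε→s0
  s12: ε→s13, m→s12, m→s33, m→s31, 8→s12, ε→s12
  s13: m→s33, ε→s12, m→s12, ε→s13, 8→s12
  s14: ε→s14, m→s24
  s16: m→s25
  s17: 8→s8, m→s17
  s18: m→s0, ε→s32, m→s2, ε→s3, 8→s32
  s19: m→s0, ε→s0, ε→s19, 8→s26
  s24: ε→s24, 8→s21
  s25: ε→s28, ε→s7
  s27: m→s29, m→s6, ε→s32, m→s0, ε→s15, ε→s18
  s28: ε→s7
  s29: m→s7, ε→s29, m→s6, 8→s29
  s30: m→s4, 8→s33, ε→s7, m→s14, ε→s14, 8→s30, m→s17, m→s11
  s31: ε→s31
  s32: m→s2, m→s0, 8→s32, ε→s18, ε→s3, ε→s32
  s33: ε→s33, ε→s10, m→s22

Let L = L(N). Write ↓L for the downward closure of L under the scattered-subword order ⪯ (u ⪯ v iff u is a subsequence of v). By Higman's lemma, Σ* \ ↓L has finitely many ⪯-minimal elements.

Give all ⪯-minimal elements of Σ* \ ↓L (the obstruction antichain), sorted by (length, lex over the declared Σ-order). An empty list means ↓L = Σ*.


A = [m8mmm].

|Q|=34, |F|=7, |δ|=86 (42 ε).
min D↑ (6 st, q0=0, F={5}): 0:8→0,m→1 1:8→2,m→1 2:8→2,m→3 3:8→3,m→4 4:8→4,m→5 5:8→5,m→5.
'm8mmm': run [24, 23, 18, 13, 11, 9] end={s0,s10,s12,s13,s19,s22,s26,s31,s33} — reject; 5/5 deletions ∈↓L.
1 minimals (antichain).


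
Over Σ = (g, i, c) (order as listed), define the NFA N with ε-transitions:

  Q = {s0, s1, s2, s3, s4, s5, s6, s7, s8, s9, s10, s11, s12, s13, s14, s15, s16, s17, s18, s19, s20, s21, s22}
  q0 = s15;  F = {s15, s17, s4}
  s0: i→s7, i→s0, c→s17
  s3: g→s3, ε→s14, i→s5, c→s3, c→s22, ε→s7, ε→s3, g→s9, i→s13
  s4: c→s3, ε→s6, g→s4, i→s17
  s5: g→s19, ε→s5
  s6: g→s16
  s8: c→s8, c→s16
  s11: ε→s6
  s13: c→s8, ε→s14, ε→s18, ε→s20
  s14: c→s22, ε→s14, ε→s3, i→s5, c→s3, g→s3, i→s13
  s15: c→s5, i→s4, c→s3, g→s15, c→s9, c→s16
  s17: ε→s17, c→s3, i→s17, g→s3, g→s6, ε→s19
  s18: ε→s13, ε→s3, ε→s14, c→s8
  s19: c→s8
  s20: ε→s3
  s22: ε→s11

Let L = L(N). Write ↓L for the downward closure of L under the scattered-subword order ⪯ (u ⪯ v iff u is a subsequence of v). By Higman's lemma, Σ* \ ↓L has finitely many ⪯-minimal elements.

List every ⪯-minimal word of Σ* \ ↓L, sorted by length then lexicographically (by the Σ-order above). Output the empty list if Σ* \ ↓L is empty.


|Q|=23, |F|=3, |δ|=52 (18 ε).
min D↑ (4 st, q0=0, F={2}): 0:g→0,i→1,c→2 1:g→1,i→3,c→2 2:g→2,i→2,c→2 3:g→2,i→3,c→2 [Hopcroft].
'c': run [17, 14] end={s11,s13,s14,s16,s18,s19,s20,s22,s3,s5,s6,s7,…} rej; 1/1 single-dels accept.
'iig': run [17, 16, 15, 14] end={s11,s13,s14,s16,s18,s19,s20,s22,s3,s5,s6,s7,…} ∉↓L; 3/3 deletions ∈↓L.
2 minimals (antichain).

Antichain: [c, iig].


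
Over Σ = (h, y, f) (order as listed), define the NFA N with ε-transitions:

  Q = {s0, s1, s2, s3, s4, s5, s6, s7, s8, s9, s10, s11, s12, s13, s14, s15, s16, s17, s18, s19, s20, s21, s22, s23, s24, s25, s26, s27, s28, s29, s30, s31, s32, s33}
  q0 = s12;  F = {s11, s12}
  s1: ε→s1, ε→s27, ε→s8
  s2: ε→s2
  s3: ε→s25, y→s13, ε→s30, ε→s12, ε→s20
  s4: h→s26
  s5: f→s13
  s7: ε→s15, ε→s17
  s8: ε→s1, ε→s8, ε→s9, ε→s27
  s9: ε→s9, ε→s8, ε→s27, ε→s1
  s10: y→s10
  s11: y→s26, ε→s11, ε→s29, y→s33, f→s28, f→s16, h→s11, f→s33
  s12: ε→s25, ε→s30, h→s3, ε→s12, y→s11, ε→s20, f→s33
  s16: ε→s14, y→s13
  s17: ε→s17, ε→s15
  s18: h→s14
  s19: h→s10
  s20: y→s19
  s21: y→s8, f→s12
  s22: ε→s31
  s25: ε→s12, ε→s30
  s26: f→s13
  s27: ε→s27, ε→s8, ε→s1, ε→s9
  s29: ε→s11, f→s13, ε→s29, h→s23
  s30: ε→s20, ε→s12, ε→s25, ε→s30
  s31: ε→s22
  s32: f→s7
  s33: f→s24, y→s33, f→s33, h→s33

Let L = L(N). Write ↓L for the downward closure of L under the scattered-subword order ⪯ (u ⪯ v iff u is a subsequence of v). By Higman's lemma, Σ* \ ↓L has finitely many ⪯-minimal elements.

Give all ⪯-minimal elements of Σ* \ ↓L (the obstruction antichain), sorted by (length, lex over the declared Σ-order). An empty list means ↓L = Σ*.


|Q|=34, |F|=2, |δ|=68 (41 ε).
min D↑ (3 st, q0=0, F={2}): 0:h→0,y→1,f→2 1:h→1,y→2,f→2 2:h→2,y→2,f→2 (ε-aug+det+¬).
'f': |S_i|=[17, 6] end={s13,s14,s16,s24,s28,s33} rej; 1/1 single-dels accept.
'yy': |S_i|=[17, 12, 5] end={s10,s13,s24,s26,s33} — reject; 2/2 single-dels accept.
2 words, ⪯-incomp.

min(Σ*\↓L) = [f, yy].


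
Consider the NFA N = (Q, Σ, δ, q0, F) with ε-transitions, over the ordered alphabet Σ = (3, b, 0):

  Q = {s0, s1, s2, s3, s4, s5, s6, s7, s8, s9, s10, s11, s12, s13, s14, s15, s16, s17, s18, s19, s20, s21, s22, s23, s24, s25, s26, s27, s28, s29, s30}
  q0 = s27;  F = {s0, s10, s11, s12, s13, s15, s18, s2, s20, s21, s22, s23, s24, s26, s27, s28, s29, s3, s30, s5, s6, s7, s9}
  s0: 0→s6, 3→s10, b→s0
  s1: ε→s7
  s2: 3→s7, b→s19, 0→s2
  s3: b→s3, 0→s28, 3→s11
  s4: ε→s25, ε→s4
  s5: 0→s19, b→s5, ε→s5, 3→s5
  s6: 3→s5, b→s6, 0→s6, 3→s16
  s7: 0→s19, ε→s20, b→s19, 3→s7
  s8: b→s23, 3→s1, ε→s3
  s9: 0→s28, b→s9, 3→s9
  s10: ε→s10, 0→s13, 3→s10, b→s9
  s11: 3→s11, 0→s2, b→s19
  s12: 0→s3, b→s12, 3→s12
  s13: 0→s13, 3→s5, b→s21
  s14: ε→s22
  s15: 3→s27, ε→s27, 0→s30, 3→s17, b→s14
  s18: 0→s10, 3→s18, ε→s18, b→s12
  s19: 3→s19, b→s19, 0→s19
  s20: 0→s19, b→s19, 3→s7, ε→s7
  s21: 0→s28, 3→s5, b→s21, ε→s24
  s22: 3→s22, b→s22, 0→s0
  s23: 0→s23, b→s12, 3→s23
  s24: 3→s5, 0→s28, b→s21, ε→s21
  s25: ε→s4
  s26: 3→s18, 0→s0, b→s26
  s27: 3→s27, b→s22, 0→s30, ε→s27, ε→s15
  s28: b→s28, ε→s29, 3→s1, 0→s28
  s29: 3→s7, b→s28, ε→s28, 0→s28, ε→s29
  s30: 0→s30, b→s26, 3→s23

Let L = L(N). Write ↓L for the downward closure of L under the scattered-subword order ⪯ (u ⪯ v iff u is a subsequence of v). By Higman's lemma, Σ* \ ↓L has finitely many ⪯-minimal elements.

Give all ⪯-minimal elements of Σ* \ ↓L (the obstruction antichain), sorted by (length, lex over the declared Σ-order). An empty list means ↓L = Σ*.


|Q|=31, |F|=23, |δ|=95 (19 ε).
min D↑ (20 st, q0=0, F={16}): 0:3→0,b→1,0→2 1:3→1,b→1,0→3 2:3→4,b→5,0→2 3:3→6,b→3,0→7 4:3→4,b→8,0→4 5:3→9,b→5,0→3 6:3→6,b→10,0→11 7:3→12,b→7,0→7 8:3→8,b→8,0→13 9:3→9,b→8,0→6 10:3→10,b→10,0→14 11:3→12,b→15,0→11 12:3→12,b→12,0→16 13:3→17,b→13,0→14 14:3→18,b→14,0→14 15:3→12,b→15,0→14 16:3→16,b→16,0→16 17:3→17,b→16,0→19 18:3→18,b→16,0→16 19:3→18,b→16,0→19.
'b0030': |S_i|=[28, 23, 18, 13, 6, 1] end={s19} — reject; 5/5 deletions ∈↓L.
'03b03b': run [28, 23, 19, 14, 9, 6, 1] end={s19} rej; 6/6 del acc.
2 minimals (antichain).

A = [b0030, 03b03b].


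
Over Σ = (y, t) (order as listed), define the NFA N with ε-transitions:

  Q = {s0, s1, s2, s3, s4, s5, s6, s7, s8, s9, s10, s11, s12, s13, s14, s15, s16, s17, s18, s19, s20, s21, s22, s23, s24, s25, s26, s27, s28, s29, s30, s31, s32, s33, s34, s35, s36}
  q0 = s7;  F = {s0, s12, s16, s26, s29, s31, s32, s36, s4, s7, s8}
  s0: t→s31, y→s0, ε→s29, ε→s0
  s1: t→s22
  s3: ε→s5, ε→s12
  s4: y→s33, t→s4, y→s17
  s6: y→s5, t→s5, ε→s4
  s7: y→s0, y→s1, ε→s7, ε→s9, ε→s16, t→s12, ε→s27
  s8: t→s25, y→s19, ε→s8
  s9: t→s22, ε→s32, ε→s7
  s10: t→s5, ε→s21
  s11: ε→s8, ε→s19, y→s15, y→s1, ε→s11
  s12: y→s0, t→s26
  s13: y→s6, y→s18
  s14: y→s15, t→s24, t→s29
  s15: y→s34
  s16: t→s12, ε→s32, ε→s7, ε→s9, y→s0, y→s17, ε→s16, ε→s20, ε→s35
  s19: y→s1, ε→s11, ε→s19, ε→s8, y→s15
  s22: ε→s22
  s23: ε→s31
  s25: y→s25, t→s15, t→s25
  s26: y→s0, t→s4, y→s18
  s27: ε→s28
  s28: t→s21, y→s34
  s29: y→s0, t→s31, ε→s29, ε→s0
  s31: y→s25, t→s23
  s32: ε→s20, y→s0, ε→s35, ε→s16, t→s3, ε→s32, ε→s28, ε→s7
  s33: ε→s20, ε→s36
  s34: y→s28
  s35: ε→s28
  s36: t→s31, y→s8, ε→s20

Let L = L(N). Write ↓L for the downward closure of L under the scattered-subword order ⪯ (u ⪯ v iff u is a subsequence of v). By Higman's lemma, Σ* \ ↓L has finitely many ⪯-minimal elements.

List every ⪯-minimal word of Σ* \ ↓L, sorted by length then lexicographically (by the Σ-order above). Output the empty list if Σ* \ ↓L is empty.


|Q|=37, |F|=11, |δ|=87 (40 ε).
min D↑ (9 st, q0=0, F={5}): 0:y→1,t→2 1:y→1,t→3 2:y→1,t→4 3:y→5,t→3 4:y→1,t→6 5:y→5,t→5 6:y→7,t→6 7:y→8,t→3 8:y→8,t→5 [Hopcroft].
'yty': |S_i|=[30, 19, 8, 5] end={s15,s21,s25,s28,s34} ∉↓L; 3/3 del acc.
'tttyyt': |S_i|=[30, 24, 21, 17, 16, 10, 6] end={s15,s21,s22,s25,s28,s34} rej; 6/6 deletions ∈↓L.
2 words, ⪯-incomp.

A = [yty, tttyyt].


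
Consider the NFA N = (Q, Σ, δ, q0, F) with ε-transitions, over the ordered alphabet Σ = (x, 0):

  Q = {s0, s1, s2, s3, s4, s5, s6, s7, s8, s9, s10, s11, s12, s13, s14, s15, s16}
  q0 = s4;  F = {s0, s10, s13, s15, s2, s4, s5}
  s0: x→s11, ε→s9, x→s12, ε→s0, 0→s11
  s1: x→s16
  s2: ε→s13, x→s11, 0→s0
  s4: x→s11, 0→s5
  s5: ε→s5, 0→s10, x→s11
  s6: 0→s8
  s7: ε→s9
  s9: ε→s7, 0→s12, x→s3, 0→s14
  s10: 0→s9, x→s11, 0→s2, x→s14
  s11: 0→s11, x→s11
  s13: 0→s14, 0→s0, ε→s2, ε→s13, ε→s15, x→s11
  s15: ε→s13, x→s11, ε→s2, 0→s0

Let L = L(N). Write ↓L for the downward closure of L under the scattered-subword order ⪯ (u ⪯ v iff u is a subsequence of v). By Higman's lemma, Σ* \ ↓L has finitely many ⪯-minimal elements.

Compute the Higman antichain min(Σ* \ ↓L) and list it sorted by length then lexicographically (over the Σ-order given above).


|Q|=17, |F|=7, |δ|=36 (11 ε).
min D↑ (6 st, q0=0, F={1}): 0:x→1,0→2 1:x→1,0→1 2:x→1,0→3 3:x→1,0→4 4:x→1,0→5 5:x→1,0→1 (ε-aug+det+¬).
'x': run [13, 4] end={s11,s12,s14,s3} — reject; 1/1 single-dels accept.
'00000': N↓-sim [13, 12, 11, 10, 7, 3] end={s11,s12,s14} ∉↓L; 5/5 del acc.
2 minimals (antichain).

min(Σ*\↓L) = [x, 00000].


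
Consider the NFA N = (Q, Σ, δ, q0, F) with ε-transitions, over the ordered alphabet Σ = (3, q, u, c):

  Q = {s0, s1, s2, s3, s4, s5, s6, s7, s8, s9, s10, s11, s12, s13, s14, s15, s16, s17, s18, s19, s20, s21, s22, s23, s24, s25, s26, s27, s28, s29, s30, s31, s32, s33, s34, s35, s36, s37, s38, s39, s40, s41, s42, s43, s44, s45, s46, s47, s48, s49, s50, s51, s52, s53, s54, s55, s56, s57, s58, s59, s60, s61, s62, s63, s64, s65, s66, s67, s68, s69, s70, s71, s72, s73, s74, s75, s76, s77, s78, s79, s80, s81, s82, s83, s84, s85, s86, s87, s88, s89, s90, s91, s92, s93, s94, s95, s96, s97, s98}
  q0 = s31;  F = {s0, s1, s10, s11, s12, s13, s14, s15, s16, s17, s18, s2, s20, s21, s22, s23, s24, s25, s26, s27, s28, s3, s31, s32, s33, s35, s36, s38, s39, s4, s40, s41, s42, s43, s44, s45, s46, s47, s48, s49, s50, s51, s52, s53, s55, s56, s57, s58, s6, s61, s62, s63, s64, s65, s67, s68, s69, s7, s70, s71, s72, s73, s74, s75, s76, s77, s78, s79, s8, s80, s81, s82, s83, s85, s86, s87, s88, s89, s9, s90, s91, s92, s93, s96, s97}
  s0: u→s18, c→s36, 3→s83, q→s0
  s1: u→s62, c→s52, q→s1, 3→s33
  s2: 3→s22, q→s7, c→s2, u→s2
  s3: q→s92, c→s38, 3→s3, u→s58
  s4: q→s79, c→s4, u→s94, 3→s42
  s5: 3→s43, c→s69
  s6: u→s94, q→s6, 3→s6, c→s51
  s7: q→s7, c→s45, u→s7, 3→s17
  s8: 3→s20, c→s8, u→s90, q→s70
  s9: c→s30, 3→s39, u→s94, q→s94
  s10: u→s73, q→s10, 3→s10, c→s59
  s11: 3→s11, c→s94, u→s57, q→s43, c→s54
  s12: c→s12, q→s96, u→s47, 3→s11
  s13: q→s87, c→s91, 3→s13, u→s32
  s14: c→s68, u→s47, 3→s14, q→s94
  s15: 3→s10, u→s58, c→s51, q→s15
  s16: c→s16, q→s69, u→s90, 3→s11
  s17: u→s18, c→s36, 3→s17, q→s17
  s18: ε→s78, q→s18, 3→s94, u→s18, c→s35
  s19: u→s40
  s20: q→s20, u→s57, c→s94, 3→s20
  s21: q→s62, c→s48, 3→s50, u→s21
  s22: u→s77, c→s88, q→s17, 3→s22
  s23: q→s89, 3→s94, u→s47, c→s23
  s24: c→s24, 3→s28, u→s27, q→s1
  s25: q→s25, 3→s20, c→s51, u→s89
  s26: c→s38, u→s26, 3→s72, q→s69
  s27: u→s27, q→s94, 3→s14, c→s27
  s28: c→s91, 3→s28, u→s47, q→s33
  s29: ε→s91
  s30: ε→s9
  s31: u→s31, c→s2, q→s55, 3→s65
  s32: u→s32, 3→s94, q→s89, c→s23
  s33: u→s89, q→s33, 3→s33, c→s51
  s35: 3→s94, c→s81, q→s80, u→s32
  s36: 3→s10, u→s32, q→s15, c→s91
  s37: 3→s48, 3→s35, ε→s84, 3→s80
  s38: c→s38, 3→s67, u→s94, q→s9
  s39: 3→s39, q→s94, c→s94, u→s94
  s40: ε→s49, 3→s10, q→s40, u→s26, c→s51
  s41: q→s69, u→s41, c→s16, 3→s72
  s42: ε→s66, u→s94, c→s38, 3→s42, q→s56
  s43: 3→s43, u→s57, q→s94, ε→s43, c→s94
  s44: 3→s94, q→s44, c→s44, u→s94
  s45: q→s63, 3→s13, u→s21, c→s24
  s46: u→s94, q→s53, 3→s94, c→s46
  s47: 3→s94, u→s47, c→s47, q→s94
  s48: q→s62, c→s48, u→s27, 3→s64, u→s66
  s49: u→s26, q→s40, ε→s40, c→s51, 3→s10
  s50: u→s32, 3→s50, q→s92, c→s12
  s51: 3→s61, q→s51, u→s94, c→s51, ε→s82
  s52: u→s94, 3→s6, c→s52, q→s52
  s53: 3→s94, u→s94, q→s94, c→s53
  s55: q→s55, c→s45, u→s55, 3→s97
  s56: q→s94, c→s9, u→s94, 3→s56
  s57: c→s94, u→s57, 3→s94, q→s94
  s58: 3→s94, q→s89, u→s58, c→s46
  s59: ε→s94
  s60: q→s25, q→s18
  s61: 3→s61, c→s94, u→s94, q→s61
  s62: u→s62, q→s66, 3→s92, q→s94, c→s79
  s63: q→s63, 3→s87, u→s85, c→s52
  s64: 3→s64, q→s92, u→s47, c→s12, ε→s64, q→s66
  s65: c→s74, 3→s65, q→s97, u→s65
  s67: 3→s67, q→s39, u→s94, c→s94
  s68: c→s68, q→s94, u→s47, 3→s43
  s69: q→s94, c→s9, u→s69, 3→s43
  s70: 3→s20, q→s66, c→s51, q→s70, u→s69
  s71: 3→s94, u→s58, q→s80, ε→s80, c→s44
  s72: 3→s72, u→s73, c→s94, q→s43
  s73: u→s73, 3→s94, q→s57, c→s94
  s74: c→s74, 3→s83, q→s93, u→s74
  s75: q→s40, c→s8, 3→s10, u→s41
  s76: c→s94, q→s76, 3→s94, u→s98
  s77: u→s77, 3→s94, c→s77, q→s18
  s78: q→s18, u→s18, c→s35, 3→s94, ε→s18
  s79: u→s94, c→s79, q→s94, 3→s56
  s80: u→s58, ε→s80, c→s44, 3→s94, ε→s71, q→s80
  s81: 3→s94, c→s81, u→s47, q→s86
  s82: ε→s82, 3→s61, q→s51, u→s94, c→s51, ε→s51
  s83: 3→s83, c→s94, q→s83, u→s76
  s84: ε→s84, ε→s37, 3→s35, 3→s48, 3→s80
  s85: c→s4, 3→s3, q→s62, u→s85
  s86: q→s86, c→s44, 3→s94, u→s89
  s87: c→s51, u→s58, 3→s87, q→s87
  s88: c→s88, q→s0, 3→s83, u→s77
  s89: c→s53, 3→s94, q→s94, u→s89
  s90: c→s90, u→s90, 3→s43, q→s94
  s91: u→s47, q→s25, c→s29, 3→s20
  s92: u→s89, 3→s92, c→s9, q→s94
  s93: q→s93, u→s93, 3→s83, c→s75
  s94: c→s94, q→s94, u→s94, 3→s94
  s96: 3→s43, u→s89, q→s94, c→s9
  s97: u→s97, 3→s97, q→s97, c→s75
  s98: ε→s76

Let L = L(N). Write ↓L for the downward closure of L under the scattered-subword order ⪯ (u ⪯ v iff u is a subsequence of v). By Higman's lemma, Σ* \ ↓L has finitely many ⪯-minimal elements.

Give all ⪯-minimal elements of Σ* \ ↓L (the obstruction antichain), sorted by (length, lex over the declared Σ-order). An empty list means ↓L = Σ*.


|Q|=99, |F|=85, |δ|=380 (20 ε).
min D↑ (82 st, q0=0, F={24}): 0:3→1,q→2,u→0,c→3 1:3→1,q→4,u→1,c→5 2:3→4,q→2,u→2,c→6 3:3→7,q→8,u→3,c→3 4:3→4,q→4,u→4,c→9 5:3→10,q→11,u→5,c→5 6:3→12,q→13,u→14,c→15 7:3→7,q→16,u→17,c→18 8:3→16,q→8,u→8,c→6 9:3→19,q→20,u→21,c→22 10:3→10,q→10,u→23,c→24 11:3→10,q→11,u→11,c→9 12:3→12,q→25,u→26,c→27 13:3→25,q→13,u→28,c→29 14:3→30,q→31,u→14,c→32 15:3→33,q→34,u→35,c→15 16:3→16,q→16,u→36,c→37 17:3→24,q→36,u→17,c→17 18:3→10,q→38,u→17,c→18 19:3→19,q→19,u→39,c→24 20:3→19,q→20,u→40,c→41 21:3→42,q→43,u→21,c→44 22:3→45,q→46,u→47,c→22 23:3→24,q→23,u→23,c→24 24:3→24,q→24,u→24,c→24 25:3→25,q→25,u→48,c→41 26:3→24,q→49,u→26,c→50 27:3→45,q→51,u→52,c→27 28:3→53,q→31,u→28,c→54 29:3→55,q→29,u→24,c→29 30:3→30,q→56,u→26,c→57 31:3→56,q→24,u→31,c→58 32:3→59,q→31,u→35,c→32 33:3→33,q→60,u→52,c→27 34:3→60,q→34,u→31,c→29 35:3→61,q→24,u→35,c→35 36:3→24,q→36,u→36,c→62 37:3→19,q→63,u→26,c→27 38:3→10,q→38,u→36,c→37 39:3→24,q→64,u→39,c→24 40:3→42,q→43,u→40,c→65 41:3→66,q→41,u→24,c→41 42:3→42,q→67,u→39,c→24 43:3→67,q→24,u→43,c→68 44:3→69,q→43,u→47,c→44 45:3→45,q→45,u→64,c→24 46:3→45,q→46,u→43,c→41 47:3→67,q→24,u→47,c→47 48:3→24,q→49,u→48,c→70 49:3→24,q→24,u→49,c→71 50:3→24,q→49,u→52,c→50 51:3→45,q→51,u→49,c→41 52:3→24,q→24,u→52,c→52 53:3→53,q→56,u→48,c→65 54:3→72,q→58,u→24,c→54 55:3→55,q→55,u→24,c→41 56:3→56,q→24,u→49,c→68 57:3→69,q→73,u→52,c→57 58:3→74,q→24,u→24,c→58 59:3→59,q→56,u→52,c→57 60:3→60,q→60,u→49,c→41 61:3→61,q→24,u→52,c→75 62:3→24,q→76,u→26,c→77 63:3→19,q→63,u→48,c→41 64:3→24,q→24,u→64,c→24 65:3→78,q→68,u→24,c→65 66:3→66,q→66,u→24,c→24 67:3→67,q→24,u→64,c→24 68:3→79,q→24,u→24,c→68 69:3→69,q→67,u→64,c→24 70:3→24,q→71,u→24,c→70 71:3→24,q→24,u→24,c→71 72:3→72,q→74,u→24,c→65 73:3→67,q→24,u→49,c→68 74:3→74,q→24,u→24,c→68 75:3→67,q→24,u→52,c→75 76:3→24,q→76,u→48,c→80 77:3→24,q→81,u→52,c→77 78:3→78,q→79,u→24,c→24 79:3→79,q→24,u→24,c→24 80:3→24,q→80,u→24,c→80 81:3→24,q→81,u→49,c→80 (ε-aug+det+¬).
'3c3c': |S_i|=[92, 76, 60, 16, 3] end={s54,s59,s94} — reject; 4/4 deletions ∈↓L.
'c3u3': run [92, 88, 62, 21, 1] end={s94} ∉↓L; 4/4 del acc.
'qcqcu': N↓-sim [92, 85, 74, 47, 20, 1] end={s94} rej; 5/5 single-dels accept.
'qcuqq': |S_i|=[92, 85, 74, 42, 15, 2] end={s66,s94} — reject; 5/5 single-dels accept.
'qccuq': |S_i|=[92, 85, 74, 51, 19, 2] end={s66,s94} — reject; 5/5 deletions ∈↓L.
5 obstructions.

A = [3c3c, c3u3, qcqcu, qcuqq, qccuq].


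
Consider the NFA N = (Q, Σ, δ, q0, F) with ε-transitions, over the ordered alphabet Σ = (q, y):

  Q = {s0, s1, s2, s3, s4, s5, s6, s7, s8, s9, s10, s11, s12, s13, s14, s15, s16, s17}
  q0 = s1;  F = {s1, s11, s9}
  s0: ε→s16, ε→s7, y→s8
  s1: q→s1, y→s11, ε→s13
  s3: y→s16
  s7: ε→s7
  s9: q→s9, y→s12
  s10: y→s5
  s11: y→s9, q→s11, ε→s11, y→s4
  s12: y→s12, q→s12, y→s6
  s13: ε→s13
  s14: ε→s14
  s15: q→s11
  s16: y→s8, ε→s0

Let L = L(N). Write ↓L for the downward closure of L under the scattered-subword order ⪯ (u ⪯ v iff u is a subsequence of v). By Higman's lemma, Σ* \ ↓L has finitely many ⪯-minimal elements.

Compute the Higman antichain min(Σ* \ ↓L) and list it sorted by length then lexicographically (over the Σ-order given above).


|Q|=18, |F|=3, |δ|=23 (8 ε).
min D↑ (4 st, q0=0, F={3}): 0:q→0,y→1 1:q→1,y→2 2:q→2,y→3 3:q→3,y→3 [Hopcroft].
'yyy': run [7, 5, 4, 2] end={s12,s6} — reject; 3/3 del acc.
1 obstructions.

A = [yyy].


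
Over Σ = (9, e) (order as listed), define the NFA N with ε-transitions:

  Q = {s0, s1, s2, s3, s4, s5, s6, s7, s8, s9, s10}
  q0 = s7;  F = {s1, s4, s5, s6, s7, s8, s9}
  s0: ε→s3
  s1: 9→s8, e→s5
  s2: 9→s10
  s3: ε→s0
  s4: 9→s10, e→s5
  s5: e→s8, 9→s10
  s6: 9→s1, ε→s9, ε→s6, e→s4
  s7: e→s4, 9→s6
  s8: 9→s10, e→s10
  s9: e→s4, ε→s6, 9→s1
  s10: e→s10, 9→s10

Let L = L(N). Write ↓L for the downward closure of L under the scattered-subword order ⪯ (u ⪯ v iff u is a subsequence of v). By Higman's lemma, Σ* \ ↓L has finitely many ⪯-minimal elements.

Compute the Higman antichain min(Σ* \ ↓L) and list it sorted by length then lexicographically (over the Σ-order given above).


A = [e9, 9999, 999e, eeee, 99eee].

|Q|=11, |F|=7, |δ|=22 (5 ε).
min D↑ (7 st, q0=0, F={4}): 0:9→1,e→2 1:9→3,e→2 2:9→4,e→5 3:9→6,e→5 4:9→4,e→4 5:9→4,e→6 6:9→4,e→4 [Hopcroft].
'e9': |S_i|=[8, 4, 1] end={s10} rej; 2/2 single-dels accept.
'9999': N↓-sim [8, 7, 4, 2, 1] end={s10} rej; 4/4 single-dels accept.
'999e': run [8, 7, 4, 2, 1] end={s10} — reject; 4/4 del acc.
'eeee': |S_i|=[8, 4, 3, 2, 1] end={s10} rej; 4/4 del acc.
'99eee': |S_i|=[8, 7, 4, 3, 2, 1] end={s10} rej; 5/5 del acc.
5 minimals (antichain).


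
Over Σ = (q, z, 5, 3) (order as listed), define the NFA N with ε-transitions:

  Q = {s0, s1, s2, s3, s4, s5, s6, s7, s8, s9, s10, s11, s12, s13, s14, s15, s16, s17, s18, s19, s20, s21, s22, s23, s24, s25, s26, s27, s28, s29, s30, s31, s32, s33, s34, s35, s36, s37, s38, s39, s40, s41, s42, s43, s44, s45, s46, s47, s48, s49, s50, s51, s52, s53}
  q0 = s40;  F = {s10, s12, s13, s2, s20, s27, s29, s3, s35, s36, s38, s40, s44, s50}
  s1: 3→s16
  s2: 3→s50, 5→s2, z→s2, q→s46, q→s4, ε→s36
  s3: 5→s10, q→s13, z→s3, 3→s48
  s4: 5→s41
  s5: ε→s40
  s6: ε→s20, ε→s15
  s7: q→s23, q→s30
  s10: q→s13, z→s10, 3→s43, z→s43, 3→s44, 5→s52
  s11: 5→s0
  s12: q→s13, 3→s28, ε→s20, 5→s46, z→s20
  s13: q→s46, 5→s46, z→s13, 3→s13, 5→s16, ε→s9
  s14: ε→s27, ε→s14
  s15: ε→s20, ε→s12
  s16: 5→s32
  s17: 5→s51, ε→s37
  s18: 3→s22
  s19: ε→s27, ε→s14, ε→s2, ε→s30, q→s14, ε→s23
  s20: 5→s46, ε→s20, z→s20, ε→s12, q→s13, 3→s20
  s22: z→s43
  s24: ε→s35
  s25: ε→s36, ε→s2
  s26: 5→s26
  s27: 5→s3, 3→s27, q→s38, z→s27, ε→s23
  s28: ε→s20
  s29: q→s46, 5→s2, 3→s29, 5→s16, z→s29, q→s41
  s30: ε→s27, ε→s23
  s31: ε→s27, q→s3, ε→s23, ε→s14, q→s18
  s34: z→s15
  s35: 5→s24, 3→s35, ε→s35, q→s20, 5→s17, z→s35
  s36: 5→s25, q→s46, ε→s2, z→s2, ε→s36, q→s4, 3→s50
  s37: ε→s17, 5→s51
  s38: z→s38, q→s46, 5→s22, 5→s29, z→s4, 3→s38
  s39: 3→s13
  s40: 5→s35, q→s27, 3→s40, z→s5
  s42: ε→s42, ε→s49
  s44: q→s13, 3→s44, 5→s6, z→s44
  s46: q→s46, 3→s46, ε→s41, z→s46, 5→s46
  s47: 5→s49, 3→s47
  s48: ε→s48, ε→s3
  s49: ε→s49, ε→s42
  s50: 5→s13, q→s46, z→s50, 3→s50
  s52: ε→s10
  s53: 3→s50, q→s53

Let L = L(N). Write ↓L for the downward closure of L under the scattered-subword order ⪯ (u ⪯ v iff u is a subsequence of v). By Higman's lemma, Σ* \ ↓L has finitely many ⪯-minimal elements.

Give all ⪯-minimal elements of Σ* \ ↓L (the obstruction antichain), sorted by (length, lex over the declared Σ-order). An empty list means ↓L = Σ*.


min(Σ*\↓L) = [qqq, 5q5, q55355].

|Q|=54, |F|=14, |δ|=130 (40 ε).
min D↑ (13 st, q0=0, F={6}): 0:q→1,z→0,5→2,3→0 1:q→3,z→1,5→4,3→1 2:q→5,z→2,5→2,3→2 3:q→6,z→3,5→7,3→3 4:q→8,z→4,5→9,3→4 5:q→8,z→5,5→6,3→5 6:q→6,z→6,5→6,3→6 7:q→6,z→7,5→10,3→7 8:q→6,z→8,5→6,3→8 9:q→8,z→9,5→9,3→11 10:q→6,z→10,5→10,3→12 11:q→8,z→11,5→5,3→11 12:q→6,z→12,5→8,3→12.
'qqq': run [34, 27, 15, 3] end={s4,s41,s46} — reject; 3/3 del acc.
'5q5': |S_i|=[34, 29, 10, 4] end={s16,s32,s41,s46} — reject; 3/3 deletions ∈↓L.
'q55355': N↓-sim [34, 27, 24, 20, 14, 11, 4] end={s16,s32,s41,s46} ∉↓L; 6/6 deletions ∈↓L.
3 minimals (antichain).
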